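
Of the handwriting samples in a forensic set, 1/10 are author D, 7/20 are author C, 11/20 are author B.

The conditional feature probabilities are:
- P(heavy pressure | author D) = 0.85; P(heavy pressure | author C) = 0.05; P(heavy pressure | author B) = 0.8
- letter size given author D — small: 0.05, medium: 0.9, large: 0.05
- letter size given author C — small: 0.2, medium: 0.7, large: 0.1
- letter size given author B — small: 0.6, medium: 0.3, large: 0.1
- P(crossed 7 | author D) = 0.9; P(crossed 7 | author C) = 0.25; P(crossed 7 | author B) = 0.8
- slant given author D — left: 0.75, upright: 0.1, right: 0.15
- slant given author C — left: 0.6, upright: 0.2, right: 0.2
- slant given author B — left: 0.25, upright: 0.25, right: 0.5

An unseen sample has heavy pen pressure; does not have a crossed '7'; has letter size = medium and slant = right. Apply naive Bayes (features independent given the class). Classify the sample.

author D: 0.1 × 0.85 × 0.9 × (1−0.9) × 0.15 = 0.0011475
author C: 0.35 × 0.05 × 0.7 × (1−0.25) × 0.2 = 0.0018375
author B: 0.55 × 0.8 × 0.3 × (1−0.8) × 0.5 = 0.0132
Highest score → author B.

author B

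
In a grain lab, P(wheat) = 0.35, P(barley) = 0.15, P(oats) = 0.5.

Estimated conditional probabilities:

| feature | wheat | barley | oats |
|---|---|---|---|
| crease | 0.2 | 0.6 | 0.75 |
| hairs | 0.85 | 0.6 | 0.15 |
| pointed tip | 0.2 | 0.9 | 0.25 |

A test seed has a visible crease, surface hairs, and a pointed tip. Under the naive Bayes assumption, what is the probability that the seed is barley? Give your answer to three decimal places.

wheat: 0.35 × 0.2 × 0.85 × 0.2 = 0.0119
barley: 0.15 × 0.6 × 0.6 × 0.9 = 0.0486
oats: 0.5 × 0.75 × 0.15 × 0.25 = 0.0140625
P(barley | x) = 0.0486 / 0.0745625 ≈ 0.652

0.652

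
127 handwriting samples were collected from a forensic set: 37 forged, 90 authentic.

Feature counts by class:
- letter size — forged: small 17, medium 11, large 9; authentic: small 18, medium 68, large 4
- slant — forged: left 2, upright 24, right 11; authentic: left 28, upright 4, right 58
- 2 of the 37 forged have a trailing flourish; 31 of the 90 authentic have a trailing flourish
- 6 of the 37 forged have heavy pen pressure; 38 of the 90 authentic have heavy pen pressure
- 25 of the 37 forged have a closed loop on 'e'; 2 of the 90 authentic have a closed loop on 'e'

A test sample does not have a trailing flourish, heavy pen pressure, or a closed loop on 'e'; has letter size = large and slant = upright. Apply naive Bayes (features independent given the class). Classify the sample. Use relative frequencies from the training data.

forged: (37/127) × (9/37) × (24/37) × (35/37) × (31/37) × (12/37) ≈ 0.0118156
authentic: (90/127) × (4/90) × (4/90) × (59/90) × (52/90) × (88/90) ≈ 0.000518423
Highest score → forged.

forged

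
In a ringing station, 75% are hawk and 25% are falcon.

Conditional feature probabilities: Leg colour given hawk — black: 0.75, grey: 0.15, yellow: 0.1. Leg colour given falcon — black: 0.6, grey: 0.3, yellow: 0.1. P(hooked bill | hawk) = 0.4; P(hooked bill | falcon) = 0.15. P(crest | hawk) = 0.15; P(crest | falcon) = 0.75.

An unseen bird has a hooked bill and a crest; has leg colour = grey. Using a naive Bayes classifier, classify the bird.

falcon

hawk: 0.75 × 0.15 × 0.4 × 0.15 = 0.00675
falcon: 0.25 × 0.3 × 0.15 × 0.75 = 0.0084375
Highest score → falcon.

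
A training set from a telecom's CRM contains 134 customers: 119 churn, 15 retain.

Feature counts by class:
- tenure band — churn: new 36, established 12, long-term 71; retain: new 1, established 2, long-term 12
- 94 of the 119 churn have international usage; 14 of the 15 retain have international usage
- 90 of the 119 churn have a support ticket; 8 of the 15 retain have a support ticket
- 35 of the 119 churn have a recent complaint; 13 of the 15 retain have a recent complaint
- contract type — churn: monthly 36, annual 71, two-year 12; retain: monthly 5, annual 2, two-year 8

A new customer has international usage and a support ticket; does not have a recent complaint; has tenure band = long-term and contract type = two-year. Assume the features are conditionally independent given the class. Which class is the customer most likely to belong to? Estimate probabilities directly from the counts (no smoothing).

churn

churn: (119/134) × (71/119) × (94/119) × (90/119) × (84/119) × (12/119) ≈ 0.0225318
retain: (15/134) × (12/15) × (14/15) × (8/15) × (2/15) × (8/15) ≈ 0.00316993
Highest score → churn.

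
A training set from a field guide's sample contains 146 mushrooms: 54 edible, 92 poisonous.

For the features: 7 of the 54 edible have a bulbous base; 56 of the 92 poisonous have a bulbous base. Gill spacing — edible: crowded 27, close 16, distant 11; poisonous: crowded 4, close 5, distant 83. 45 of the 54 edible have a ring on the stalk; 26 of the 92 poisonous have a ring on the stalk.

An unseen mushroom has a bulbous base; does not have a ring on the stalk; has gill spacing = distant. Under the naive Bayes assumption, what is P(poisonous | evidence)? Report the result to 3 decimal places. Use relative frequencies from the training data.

0.993

edible: (54/146) × (7/54) × (11/54) × (9/54) ≈ 0.00162777
poisonous: (92/146) × (56/92) × (83/92) × (66/92) ≈ 0.248246
P(poisonous | x) = 0.248246 / 0.24987377 ≈ 0.993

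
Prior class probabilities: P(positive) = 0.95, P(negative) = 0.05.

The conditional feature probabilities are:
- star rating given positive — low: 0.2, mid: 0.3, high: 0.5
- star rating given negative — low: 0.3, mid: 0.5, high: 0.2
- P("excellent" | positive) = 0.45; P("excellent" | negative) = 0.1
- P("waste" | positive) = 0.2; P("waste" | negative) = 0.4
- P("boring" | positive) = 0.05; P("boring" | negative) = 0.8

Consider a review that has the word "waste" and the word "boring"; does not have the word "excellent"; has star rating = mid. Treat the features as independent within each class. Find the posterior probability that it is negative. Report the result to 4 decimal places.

positive: 0.95 × 0.3 × (1−0.45) × 0.2 × 0.05 = 0.0015675
negative: 0.05 × 0.5 × (1−0.1) × 0.4 × 0.8 = 0.0072
P(negative | x) = 0.0072 / 0.0087675 ≈ 0.8212

0.8212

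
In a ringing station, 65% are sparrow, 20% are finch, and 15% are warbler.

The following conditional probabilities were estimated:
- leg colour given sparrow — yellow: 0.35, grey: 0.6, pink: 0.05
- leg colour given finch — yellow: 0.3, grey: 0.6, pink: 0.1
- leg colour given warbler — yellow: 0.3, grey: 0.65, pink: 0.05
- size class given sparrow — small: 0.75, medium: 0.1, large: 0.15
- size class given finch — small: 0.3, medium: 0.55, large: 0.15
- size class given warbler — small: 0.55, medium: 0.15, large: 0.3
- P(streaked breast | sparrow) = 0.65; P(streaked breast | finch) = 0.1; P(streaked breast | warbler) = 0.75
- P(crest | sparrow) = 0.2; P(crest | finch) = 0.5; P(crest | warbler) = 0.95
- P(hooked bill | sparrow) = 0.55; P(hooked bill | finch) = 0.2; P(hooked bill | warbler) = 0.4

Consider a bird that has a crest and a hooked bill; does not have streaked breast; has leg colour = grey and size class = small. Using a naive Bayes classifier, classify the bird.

sparrow

sparrow: 0.65 × 0.6 × 0.75 × (1−0.65) × 0.2 × 0.55 = 0.01126125
finch: 0.2 × 0.6 × 0.3 × (1−0.1) × 0.5 × 0.2 = 0.00324
warbler: 0.15 × 0.65 × 0.55 × (1−0.75) × 0.95 × 0.4 = 0.005094375
Highest score → sparrow.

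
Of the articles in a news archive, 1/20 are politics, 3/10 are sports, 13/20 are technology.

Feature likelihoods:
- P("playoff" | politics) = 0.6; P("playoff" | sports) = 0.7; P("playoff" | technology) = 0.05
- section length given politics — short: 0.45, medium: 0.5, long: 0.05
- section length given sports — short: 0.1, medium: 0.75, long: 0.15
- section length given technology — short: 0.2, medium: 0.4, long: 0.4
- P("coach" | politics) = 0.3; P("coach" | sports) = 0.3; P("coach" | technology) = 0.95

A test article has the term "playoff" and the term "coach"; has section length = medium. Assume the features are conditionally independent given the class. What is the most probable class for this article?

politics: 0.05 × 0.6 × 0.5 × 0.3 = 0.0045
sports: 0.3 × 0.7 × 0.75 × 0.3 = 0.04725
technology: 0.65 × 0.05 × 0.4 × 0.95 = 0.01235
Highest score → sports.

sports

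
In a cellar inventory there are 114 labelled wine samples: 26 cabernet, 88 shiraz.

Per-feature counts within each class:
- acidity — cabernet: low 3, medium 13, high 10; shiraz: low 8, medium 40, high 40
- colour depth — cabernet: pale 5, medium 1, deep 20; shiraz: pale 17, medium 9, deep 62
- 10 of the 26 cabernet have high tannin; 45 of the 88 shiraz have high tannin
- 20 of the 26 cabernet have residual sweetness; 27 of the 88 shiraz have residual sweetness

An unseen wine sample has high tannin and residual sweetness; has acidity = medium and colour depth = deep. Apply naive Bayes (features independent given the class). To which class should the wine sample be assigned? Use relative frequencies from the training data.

cabernet: (26/114) × (13/26) × (20/26) × (10/26) × (20/26) ≈ 0.0259525
shiraz: (88/114) × (40/88) × (62/88) × (45/88) × (27/88) ≈ 0.038786
Highest score → shiraz.

shiraz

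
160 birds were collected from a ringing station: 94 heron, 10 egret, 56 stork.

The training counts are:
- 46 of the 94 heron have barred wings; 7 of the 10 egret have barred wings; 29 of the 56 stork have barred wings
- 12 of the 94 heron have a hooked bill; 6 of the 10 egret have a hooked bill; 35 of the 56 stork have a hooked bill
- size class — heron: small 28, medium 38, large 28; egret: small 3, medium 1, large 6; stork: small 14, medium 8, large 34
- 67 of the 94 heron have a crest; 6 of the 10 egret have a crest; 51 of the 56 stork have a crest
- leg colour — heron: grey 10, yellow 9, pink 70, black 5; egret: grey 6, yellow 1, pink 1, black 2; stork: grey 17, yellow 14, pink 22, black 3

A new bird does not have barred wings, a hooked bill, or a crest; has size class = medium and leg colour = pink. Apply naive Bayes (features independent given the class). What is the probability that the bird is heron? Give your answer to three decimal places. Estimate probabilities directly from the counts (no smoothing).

0.985

heron: (94/160) × (48/94) × (82/94) × (38/94) × (27/94) × (70/94) ≈ 0.0226292
egret: (10/160) × (3/10) × (4/10) × (1/10) × (4/10) × (1/10) = 0.00003
stork: (56/160) × (27/56) × (21/56) × (8/56) × (5/56) × (22/56) ≈ 0.000317098
P(heron | x) = 0.0226292 / 0.022976298 ≈ 0.985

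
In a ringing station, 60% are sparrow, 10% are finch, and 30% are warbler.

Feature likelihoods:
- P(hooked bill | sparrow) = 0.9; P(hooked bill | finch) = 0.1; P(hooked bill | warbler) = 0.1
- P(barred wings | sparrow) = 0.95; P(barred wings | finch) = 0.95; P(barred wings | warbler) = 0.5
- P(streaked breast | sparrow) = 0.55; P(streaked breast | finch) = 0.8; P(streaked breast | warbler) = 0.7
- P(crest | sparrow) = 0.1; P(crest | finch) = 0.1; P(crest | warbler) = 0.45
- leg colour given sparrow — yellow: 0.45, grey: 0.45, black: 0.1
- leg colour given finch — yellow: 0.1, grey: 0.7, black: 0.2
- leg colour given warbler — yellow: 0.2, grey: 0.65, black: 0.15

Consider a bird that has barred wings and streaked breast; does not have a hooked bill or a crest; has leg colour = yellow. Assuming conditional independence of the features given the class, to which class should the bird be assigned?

sparrow: 0.6 × (1−0.9) × 0.95 × 0.55 × (1−0.1) × 0.45 = 0.01269675
finch: 0.1 × (1−0.1) × 0.95 × 0.8 × (1−0.1) × 0.1 = 0.006156
warbler: 0.3 × (1−0.1) × 0.5 × 0.7 × (1−0.45) × 0.2 = 0.010395
Highest score → sparrow.

sparrow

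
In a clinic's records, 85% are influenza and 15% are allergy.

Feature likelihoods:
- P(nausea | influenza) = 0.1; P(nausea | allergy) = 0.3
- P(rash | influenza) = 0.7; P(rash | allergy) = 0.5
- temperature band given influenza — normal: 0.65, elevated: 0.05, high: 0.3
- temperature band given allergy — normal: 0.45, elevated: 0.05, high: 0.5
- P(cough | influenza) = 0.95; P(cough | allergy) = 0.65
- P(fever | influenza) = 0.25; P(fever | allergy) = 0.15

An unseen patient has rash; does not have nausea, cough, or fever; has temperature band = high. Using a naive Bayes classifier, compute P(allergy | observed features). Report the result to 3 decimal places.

influenza: 0.85 × (1−0.1) × 0.7 × 0.3 × (1−0.95) × (1−0.25) = 0.006024375
allergy: 0.15 × (1−0.3) × 0.5 × 0.5 × (1−0.65) × (1−0.15) = 0.007809375
P(allergy | x) = 0.007809375 / 0.01383375 ≈ 0.565

0.565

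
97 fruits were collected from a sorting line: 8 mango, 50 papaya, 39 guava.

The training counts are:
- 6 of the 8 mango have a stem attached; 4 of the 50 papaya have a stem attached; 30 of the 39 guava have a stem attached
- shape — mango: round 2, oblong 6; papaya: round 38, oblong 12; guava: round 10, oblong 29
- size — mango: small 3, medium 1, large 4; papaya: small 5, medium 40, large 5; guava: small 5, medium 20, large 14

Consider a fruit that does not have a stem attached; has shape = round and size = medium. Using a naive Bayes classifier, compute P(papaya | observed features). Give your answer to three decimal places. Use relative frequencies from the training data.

mango: (8/97) × (2/8) × (2/8) × (1/8) ≈ 0.00064433
papaya: (50/97) × (46/50) × (38/50) × (40/50) ≈ 0.28833
guava: (39/97) × (9/39) × (10/39) × (20/39) ≈ 0.0122003
P(papaya | x) = 0.28833 / 0.30117463 ≈ 0.957

0.957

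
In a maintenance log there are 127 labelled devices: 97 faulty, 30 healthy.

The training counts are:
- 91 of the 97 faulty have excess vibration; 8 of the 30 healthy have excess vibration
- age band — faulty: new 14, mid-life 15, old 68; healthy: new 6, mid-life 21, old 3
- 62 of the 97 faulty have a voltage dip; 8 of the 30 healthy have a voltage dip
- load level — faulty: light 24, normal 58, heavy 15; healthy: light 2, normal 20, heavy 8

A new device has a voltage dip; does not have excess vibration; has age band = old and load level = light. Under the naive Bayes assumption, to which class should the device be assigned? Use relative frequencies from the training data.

faulty

faulty: (97/127) × (6/97) × (68/97) × (62/97) × (24/97) ≈ 0.00523774
healthy: (30/127) × (22/30) × (3/30) × (8/30) × (2/30) ≈ 0.000307962
Highest score → faulty.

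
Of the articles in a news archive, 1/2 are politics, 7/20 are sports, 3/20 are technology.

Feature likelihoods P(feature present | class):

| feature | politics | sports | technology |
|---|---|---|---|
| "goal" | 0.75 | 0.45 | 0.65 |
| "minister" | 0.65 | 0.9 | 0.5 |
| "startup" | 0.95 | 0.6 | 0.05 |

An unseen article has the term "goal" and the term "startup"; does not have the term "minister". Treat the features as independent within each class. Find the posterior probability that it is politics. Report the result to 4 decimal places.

0.9130

politics: 0.5 × 0.75 × (1−0.65) × 0.95 = 0.1246875
sports: 0.35 × 0.45 × (1−0.9) × 0.6 = 0.00945
technology: 0.15 × 0.65 × (1−0.5) × 0.05 = 0.0024375
P(politics | x) = 0.1246875 / 0.136575 ≈ 0.9130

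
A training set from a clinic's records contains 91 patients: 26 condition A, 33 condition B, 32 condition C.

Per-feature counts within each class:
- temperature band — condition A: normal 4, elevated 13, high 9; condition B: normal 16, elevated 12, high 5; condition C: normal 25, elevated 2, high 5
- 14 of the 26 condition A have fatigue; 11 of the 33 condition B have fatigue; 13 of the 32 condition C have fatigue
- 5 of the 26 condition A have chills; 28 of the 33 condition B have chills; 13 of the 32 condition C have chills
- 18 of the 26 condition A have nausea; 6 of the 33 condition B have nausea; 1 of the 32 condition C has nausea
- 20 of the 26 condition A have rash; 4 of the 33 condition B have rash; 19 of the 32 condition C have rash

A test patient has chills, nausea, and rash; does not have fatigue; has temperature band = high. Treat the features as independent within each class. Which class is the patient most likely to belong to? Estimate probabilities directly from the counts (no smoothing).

condition A: (26/91) × (9/26) × (12/26) × (5/26) × (18/26) × (20/26) ≈ 0.00467478
condition B: (33/91) × (5/33) × (22/33) × (28/33) × (6/33) × (4/33) ≈ 0.000684959
condition C: (32/91) × (5/32) × (19/32) × (13/32) × (1/32) × (19/32) ≈ 0.000245912
Highest score → condition A.

condition A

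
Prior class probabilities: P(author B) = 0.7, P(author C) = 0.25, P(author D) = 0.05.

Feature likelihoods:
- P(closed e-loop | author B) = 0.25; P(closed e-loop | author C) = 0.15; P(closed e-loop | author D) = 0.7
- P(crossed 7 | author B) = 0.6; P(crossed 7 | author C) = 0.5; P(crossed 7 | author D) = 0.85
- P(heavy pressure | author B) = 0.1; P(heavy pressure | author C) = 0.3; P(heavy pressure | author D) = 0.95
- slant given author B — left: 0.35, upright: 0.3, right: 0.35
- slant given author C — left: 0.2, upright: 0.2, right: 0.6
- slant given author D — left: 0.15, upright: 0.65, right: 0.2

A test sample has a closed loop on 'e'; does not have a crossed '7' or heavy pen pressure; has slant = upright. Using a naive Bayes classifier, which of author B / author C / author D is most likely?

author B: 0.7 × 0.25 × (1−0.6) × (1−0.1) × 0.3 = 0.0189
author C: 0.25 × 0.15 × (1−0.5) × (1−0.3) × 0.2 = 0.002625
author D: 0.05 × 0.7 × (1−0.85) × (1−0.95) × 0.65 = 0.000170625
Highest score → author B.

author B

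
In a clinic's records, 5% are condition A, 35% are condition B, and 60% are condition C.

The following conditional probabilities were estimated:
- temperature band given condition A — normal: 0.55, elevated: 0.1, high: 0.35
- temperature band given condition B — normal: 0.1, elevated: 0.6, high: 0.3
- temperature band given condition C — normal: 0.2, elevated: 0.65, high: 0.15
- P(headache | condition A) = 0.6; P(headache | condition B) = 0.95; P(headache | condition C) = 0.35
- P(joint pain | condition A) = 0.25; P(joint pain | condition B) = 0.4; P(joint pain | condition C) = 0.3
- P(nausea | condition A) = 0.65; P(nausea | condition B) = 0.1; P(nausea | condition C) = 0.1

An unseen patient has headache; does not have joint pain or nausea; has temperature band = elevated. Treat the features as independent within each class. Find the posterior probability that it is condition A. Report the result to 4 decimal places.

0.0040

condition A: 0.05 × 0.1 × 0.6 × (1−0.25) × (1−0.65) = 0.0007875
condition B: 0.35 × 0.6 × 0.95 × (1−0.4) × (1−0.1) = 0.10773
condition C: 0.6 × 0.65 × 0.35 × (1−0.3) × (1−0.1) = 0.085995
P(condition A | x) = 0.0007875 / 0.1945125 ≈ 0.0040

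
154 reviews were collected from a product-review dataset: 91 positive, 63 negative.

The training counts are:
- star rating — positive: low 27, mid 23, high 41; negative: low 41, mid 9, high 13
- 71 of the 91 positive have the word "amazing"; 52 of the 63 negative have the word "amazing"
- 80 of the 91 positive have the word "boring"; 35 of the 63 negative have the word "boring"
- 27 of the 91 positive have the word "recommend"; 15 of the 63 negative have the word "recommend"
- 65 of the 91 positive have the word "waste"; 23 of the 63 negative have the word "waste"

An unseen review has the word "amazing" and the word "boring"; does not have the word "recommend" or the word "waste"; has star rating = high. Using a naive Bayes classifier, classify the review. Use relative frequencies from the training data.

positive: (91/154) × (41/91) × (71/91) × (80/91) × (64/91) × (26/91) ≈ 0.0366944
negative: (63/154) × (13/63) × (52/63) × (35/63) × (48/63) × (40/63) ≈ 0.0187255
Highest score → positive.

positive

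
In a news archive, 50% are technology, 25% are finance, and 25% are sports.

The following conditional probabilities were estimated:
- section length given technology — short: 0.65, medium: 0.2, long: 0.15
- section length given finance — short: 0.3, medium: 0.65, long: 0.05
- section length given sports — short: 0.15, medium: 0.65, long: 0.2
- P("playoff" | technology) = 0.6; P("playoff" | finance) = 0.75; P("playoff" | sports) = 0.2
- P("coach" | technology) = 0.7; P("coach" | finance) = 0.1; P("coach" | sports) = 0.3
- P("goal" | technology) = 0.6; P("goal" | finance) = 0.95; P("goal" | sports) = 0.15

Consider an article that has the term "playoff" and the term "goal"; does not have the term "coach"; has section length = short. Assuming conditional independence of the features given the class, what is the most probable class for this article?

technology: 0.5 × 0.65 × 0.6 × (1−0.7) × 0.6 = 0.0351
finance: 0.25 × 0.3 × 0.75 × (1−0.1) × 0.95 = 0.04809375
sports: 0.25 × 0.15 × 0.2 × (1−0.3) × 0.15 = 0.0007875
Highest score → finance.

finance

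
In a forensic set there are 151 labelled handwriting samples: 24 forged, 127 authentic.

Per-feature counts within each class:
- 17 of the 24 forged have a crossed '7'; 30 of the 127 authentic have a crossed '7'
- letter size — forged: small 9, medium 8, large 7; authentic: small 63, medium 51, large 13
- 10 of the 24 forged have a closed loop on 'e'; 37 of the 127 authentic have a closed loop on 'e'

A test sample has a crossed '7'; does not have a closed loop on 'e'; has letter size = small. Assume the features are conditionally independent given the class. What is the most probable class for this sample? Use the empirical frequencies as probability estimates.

authentic

forged: (24/151) × (17/24) × (9/24) × (14/24) ≈ 0.0246275
authentic: (127/151) × (30/127) × (63/127) × (90/127) ≈ 0.0698425
Highest score → authentic.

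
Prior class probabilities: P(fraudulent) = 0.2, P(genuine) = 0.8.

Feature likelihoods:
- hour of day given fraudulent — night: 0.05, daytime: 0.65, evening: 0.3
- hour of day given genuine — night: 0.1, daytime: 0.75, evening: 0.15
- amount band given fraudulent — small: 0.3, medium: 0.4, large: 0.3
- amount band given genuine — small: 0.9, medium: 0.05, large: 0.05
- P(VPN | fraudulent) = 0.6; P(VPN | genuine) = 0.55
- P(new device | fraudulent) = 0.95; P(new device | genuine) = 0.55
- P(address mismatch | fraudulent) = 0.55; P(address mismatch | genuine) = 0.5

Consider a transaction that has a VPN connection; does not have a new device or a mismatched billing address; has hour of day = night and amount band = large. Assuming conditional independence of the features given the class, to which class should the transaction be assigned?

genuine

fraudulent: 0.2 × 0.05 × 0.3 × 0.6 × (1−0.95) × (1−0.55) = 0.0000405
genuine: 0.8 × 0.1 × 0.05 × 0.55 × (1−0.55) × (1−0.5) = 0.000495
Highest score → genuine.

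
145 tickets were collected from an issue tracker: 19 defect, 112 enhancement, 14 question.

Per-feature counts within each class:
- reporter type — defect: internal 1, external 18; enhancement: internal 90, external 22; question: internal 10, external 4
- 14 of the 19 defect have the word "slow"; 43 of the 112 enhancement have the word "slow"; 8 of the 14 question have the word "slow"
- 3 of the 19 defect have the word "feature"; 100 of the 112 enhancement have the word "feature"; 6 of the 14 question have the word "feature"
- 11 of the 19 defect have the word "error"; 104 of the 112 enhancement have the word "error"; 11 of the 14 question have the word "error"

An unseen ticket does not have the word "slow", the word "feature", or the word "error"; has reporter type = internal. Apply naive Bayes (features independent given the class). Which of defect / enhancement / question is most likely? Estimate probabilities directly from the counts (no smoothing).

question

defect: (19/145) × (1/19) × (5/19) × (16/19) × (8/19) ≈ 0.000643504
enhancement: (112/145) × (90/112) × (69/112) × (12/112) × (8/112) ≈ 0.00292645
question: (14/145) × (10/14) × (6/14) × (8/14) × (3/14) ≈ 0.00361918
Highest score → question.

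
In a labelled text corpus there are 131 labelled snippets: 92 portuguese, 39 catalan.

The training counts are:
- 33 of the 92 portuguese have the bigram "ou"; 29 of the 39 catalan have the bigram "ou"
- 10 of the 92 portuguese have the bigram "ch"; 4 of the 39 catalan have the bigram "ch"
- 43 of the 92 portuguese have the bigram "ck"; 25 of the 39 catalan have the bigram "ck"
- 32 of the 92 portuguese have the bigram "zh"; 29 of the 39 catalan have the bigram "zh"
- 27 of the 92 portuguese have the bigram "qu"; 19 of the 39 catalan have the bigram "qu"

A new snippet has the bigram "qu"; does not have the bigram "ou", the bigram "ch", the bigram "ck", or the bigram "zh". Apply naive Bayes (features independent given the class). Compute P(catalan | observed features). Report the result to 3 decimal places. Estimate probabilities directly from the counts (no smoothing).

portuguese: (92/131) × (59/92) × (82/92) × (49/92) × (60/92) × (27/92) ≈ 0.0409218
catalan: (39/131) × (10/39) × (35/39) × (14/39) × (10/39) × (19/39) ≈ 0.00307199
P(catalan | x) = 0.00307199 / 0.04399379 ≈ 0.070

0.070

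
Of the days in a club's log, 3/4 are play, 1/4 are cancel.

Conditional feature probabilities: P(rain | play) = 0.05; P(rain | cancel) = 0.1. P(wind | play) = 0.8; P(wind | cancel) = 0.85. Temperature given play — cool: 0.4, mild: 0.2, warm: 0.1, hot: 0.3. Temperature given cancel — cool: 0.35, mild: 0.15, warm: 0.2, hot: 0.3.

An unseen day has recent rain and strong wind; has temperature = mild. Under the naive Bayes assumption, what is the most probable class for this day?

play

play: 0.75 × 0.05 × 0.8 × 0.2 = 0.006
cancel: 0.25 × 0.1 × 0.85 × 0.15 = 0.0031875
Highest score → play.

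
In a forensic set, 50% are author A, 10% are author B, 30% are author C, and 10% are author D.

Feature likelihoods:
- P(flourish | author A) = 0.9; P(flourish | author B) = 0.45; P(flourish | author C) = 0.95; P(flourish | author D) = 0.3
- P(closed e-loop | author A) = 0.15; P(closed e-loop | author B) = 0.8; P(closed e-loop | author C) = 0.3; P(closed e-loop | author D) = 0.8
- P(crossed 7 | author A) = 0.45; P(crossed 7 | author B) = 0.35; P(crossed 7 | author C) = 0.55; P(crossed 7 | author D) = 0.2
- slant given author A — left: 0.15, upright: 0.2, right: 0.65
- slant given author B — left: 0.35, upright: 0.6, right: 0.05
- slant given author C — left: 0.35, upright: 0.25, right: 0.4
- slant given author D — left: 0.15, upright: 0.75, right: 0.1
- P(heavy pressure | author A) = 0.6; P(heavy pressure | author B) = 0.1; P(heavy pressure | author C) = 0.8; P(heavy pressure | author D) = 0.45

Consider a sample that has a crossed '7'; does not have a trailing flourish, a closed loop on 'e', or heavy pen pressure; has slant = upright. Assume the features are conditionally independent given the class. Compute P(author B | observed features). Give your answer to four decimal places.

author A: 0.5 × (1−0.9) × (1−0.15) × 0.45 × 0.2 × (1−0.6) = 0.00153
author B: 0.1 × (1−0.45) × (1−0.8) × 0.35 × 0.6 × (1−0.1) = 0.002079
author C: 0.3 × (1−0.95) × (1−0.3) × 0.55 × 0.25 × (1−0.8) = 0.00028875
author D: 0.1 × (1−0.3) × (1−0.8) × 0.2 × 0.75 × (1−0.45) = 0.001155
P(author B | x) = 0.002079 / 0.00505275 ≈ 0.4115

0.4115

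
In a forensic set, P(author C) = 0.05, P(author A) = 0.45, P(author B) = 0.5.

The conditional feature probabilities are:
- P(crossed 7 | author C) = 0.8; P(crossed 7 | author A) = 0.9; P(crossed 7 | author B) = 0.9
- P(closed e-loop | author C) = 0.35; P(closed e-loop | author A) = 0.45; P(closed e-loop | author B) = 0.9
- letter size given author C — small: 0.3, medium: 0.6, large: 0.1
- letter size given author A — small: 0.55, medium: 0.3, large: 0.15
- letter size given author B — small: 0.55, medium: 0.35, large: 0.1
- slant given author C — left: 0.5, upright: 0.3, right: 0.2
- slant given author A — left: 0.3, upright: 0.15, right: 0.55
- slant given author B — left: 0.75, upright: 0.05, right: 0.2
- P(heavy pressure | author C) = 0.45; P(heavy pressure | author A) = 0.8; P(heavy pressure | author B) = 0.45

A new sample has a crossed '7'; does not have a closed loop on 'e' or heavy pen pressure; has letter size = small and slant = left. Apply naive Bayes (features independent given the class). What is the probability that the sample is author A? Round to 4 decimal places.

0.3730

author C: 0.05 × 0.8 × (1−0.35) × 0.3 × 0.5 × (1−0.45) = 0.002145
author A: 0.45 × 0.9 × (1−0.45) × 0.55 × 0.3 × (1−0.8) = 0.00735075
author B: 0.5 × 0.9 × (1−0.9) × 0.55 × 0.75 × (1−0.45) = 0.010209375
P(author A | x) = 0.00735075 / 0.019705125 ≈ 0.3730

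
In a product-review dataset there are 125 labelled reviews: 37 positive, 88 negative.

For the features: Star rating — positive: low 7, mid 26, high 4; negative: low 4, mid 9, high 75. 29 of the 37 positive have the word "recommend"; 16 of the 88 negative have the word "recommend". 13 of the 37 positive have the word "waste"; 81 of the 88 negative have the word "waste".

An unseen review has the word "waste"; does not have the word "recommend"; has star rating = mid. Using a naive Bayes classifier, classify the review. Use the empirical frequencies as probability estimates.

negative

positive: (37/125) × (26/37) × (8/37) × (13/37) ≈ 0.0158013
negative: (88/125) × (9/88) × (72/88) × (81/88) ≈ 0.0542231
Highest score → negative.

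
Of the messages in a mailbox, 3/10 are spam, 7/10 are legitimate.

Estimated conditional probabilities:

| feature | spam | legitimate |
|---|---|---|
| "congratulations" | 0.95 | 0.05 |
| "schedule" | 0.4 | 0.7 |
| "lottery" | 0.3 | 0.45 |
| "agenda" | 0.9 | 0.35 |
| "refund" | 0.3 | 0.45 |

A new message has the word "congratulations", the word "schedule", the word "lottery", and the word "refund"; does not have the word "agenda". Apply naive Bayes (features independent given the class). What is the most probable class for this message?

legitimate

spam: 0.3 × 0.95 × 0.4 × 0.3 × (1−0.9) × 0.3 = 0.001026
legitimate: 0.7 × 0.05 × 0.7 × 0.45 × (1−0.35) × 0.45 = 0.0032248125
Highest score → legitimate.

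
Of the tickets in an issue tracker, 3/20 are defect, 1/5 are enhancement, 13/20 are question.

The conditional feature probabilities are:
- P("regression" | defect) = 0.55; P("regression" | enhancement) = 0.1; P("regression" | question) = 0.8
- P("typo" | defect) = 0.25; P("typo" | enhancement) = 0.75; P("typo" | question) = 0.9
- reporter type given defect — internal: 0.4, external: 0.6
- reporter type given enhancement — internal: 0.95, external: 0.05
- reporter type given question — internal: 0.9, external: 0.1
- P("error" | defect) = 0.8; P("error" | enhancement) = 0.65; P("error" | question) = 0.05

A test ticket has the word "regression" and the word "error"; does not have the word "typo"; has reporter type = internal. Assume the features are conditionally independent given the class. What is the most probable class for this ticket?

defect: 0.15 × 0.55 × (1−0.25) × 0.4 × 0.8 = 0.0198
enhancement: 0.2 × 0.1 × (1−0.75) × 0.95 × 0.65 = 0.0030875
question: 0.65 × 0.8 × (1−0.9) × 0.9 × 0.05 = 0.00234
Highest score → defect.

defect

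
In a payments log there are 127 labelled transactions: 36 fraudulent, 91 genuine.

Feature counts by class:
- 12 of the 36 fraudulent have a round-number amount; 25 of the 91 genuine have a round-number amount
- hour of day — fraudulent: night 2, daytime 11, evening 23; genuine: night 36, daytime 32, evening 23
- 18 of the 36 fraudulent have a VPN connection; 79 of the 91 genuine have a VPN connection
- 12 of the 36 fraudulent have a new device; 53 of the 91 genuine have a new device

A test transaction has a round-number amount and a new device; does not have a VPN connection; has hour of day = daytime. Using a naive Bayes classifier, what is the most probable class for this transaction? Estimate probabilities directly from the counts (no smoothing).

genuine

fraudulent: (36/127) × (12/36) × (11/36) × (18/36) × (12/36) ≈ 0.0048119
genuine: (91/127) × (25/91) × (32/91) × (12/91) × (53/91) ≈ 0.00531642
Highest score → genuine.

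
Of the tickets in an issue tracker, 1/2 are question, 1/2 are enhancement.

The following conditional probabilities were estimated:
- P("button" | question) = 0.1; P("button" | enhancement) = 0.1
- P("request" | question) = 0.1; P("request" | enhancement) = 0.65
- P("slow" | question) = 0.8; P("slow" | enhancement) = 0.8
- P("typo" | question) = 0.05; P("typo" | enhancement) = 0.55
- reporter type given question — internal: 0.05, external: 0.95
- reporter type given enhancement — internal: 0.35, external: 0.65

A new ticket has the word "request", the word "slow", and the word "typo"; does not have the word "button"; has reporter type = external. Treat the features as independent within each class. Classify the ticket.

question: 0.5 × (1−0.1) × 0.1 × 0.8 × 0.05 × 0.95 = 0.00171
enhancement: 0.5 × (1−0.1) × 0.65 × 0.8 × 0.55 × 0.65 = 0.083655
Highest score → enhancement.

enhancement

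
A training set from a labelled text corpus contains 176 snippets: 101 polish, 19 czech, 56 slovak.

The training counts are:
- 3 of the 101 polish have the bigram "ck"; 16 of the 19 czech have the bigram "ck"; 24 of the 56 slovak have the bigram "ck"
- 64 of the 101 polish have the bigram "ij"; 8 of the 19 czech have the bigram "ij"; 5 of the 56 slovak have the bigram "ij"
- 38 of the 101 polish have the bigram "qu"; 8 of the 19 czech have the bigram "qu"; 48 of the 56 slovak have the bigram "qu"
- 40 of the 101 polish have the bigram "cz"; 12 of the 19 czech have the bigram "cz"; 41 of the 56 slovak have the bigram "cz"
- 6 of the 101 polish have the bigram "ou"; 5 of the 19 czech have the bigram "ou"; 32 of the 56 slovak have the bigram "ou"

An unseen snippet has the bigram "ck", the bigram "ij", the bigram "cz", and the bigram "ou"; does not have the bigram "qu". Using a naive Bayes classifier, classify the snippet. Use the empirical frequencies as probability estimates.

czech

polish: (101/176) × (3/101) × (64/101) × (63/101) × (40/101) × (6/101) ≈ 0.000158509
czech: (19/176) × (16/19) × (8/19) × (11/19) × (12/19) × (5/19) ≈ 0.00368321
slovak: (56/176) × (24/56) × (5/56) × (8/56) × (41/56) × (32/56) ≈ 0.00072768
Highest score → czech.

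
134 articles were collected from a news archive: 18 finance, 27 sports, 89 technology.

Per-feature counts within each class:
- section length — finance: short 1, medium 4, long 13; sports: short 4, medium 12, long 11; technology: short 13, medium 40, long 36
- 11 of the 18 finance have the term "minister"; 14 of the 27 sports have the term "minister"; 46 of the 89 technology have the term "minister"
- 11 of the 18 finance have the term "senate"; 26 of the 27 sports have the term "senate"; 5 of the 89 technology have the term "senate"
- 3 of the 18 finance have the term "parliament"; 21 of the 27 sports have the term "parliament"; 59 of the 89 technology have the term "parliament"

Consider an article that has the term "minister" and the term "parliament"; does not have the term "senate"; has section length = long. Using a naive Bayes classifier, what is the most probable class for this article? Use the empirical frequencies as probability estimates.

technology

finance: (18/134) × (13/18) × (11/18) × (7/18) × (3/18) ≈ 0.00384267
sports: (27/134) × (11/27) × (14/27) × (1/27) × (21/27) ≈ 0.00122615
technology: (89/134) × (36/89) × (46/89) × (84/89) × (59/89) ≈ 0.0868794
Highest score → technology.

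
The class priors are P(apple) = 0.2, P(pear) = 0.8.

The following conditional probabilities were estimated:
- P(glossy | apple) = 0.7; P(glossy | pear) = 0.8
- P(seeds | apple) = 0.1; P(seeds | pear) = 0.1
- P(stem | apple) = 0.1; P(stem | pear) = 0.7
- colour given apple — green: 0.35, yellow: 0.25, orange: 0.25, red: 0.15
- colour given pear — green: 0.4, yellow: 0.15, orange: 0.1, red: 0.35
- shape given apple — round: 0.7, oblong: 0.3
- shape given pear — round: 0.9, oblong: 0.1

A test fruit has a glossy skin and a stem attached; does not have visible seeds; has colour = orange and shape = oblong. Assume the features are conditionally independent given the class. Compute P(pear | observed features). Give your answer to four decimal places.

apple: 0.2 × 0.7 × (1−0.1) × 0.1 × 0.25 × 0.3 = 0.000945
pear: 0.8 × 0.8 × (1−0.1) × 0.7 × 0.1 × 0.1 = 0.004032
P(pear | x) = 0.004032 / 0.004977 ≈ 0.8101

0.8101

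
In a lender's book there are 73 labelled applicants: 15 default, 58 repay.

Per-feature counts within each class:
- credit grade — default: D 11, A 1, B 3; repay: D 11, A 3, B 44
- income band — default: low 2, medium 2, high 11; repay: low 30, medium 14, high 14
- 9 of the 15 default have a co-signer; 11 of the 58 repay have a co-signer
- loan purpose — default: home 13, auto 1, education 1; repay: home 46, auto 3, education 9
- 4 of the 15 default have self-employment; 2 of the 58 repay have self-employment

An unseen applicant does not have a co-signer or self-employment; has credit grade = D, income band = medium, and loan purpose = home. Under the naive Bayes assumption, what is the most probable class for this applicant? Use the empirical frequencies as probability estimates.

default: (15/73) × (11/15) × (2/15) × (6/15) × (13/15) × (11/15) ≈ 0.00510766
repay: (58/73) × (11/58) × (14/58) × (47/58) × (46/58) × (56/58) ≈ 0.0225699
Highest score → repay.

repay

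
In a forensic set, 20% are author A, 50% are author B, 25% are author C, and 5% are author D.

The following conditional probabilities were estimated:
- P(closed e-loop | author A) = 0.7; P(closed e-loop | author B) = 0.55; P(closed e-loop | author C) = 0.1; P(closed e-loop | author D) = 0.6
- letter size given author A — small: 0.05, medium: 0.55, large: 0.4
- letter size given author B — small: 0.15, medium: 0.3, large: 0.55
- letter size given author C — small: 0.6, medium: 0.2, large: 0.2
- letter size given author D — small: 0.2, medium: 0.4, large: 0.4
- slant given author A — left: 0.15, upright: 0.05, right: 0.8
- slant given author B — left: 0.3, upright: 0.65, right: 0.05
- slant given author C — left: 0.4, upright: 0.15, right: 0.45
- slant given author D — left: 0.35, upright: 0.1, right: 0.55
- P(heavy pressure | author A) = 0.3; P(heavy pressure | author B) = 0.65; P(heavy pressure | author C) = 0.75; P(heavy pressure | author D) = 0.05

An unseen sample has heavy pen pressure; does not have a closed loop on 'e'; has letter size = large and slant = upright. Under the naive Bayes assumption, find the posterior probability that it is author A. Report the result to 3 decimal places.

0.006

author A: 0.2 × (1−0.7) × 0.4 × 0.05 × 0.3 = 0.00036
author B: 0.5 × (1−0.55) × 0.55 × 0.65 × 0.65 = 0.052284375
author C: 0.25 × (1−0.1) × 0.2 × 0.15 × 0.75 = 0.0050625
author D: 0.05 × (1−0.6) × 0.4 × 0.1 × 0.05 = 0.00004
P(author A | x) = 0.00036 / 0.057746875 ≈ 0.006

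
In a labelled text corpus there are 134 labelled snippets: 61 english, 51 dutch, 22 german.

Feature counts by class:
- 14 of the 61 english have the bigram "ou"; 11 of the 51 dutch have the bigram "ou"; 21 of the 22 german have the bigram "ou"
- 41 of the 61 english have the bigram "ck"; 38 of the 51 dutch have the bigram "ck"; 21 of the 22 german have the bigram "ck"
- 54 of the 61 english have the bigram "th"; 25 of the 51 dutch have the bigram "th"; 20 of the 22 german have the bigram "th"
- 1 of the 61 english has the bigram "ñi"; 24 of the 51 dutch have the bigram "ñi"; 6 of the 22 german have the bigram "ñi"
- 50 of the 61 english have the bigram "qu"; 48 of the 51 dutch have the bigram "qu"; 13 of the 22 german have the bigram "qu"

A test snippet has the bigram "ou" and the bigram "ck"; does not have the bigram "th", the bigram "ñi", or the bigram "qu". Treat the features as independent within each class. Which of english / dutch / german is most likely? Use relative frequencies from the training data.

german

english: (61/134) × (14/61) × (41/61) × (7/61) × (60/61) × (11/61) ≈ 0.00142932
dutch: (51/134) × (11/51) × (38/51) × (26/51) × (27/51) × (3/51) ≈ 0.000971067
german: (22/134) × (21/22) × (21/22) × (2/22) × (16/22) × (9/22) ≈ 0.00404609
Highest score → german.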